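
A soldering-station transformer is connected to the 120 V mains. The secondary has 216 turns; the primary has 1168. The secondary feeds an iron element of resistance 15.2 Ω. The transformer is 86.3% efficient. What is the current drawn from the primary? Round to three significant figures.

I_p ≈ 0.313 A

V_s = 120 × 216/1168 = 22.192 V.
I_s = V_s/R = 22.192/15.2 = 1.4600 A.
P_out = V_s I_s = 22.192 × 1.4600 = 32.400 W.
P_in = P_out/η = 32.400/0.863 = 37.543 W.
I_p = P_in/V_p = 37.543/120 = 0.313 A.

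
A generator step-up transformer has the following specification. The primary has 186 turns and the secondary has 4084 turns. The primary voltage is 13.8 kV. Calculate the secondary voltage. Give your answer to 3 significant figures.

V_s/V_p = N_s/N_p, so V_s = 13800 × 4084/186 = 303000 V.

V_s ≈ 303000 V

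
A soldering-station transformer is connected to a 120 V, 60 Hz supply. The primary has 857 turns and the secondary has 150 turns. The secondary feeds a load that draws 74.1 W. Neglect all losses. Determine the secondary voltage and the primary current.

V_s ≈ 21.0 V, I_p ≈ 0.617 A

V_s = V_p × N_s/N_p = 120 × 150/857 = 21.004 V.
I_s = P/V_s = 74.1/21.004 = 3.5280 A.
I_p = I_s × N_s/N_p = 3.5280 × 150/857 = 0.617 A.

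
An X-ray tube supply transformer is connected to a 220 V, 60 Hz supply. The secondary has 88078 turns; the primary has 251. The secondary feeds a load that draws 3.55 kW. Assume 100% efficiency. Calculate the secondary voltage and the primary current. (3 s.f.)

V_s ≈ 77200 V, I_p ≈ 16.1 A

V_s = V_p × N_s/N_p = 220 × 88078/251 = 77200 V.
I_s = P/V_s = 3550/77200 = 0.045985 A.
I_p = I_s × N_s/N_p = 0.045985 × 88078/251 = 16.1 A.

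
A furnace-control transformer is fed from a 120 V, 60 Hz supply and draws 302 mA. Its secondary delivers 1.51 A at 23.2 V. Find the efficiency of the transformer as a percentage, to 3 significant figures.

P_in = 120 × 0.302 = 36.2400 W.
P_out = 23.2 × 1.51 = 35.0320 W.
η = P_out/P_in = 35.0320/36.2400 = 0.967.

η ≈ 96.7%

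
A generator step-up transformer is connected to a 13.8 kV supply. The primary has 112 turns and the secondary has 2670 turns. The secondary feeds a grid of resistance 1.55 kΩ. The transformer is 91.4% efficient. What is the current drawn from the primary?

I_p ≈ 5540 A

V_s = 13800 × 2670/112 = 328980 V.
I_s = V_s/R = 328980/1550 = 212.25 A.
P_out = V_s I_s = 328980 × 212.25 = 6.9825×10^7 W.
P_in = P_out/η = 6.9825×10^7/0.914 = 7.6395×10^7 W.
I_p = P_in/V_p = 7.6395×10^7/13800 = 5540 A.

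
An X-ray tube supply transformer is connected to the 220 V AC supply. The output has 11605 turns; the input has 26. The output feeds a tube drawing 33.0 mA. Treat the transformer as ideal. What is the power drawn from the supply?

I_in = I_out × N_out/N_in = 0.0330 × 11605/26 = 14.729 A.
P = V_in I_in = 220 × 14.729 = 3240 W.

P ≈ 3240 W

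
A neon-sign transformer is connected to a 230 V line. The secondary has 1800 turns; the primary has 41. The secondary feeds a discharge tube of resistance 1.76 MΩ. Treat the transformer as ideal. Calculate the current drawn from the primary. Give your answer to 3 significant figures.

V_s = V_p × N_s/N_p = 230 × 1800/41 = 10098 V.
I_s = V_s/R = 10098/(1.76×10^6) = 0.0057373 A.
For an ideal transformer I_p N_p = I_s N_s, so I_p = 0.0057373 × 1800/41 = 0.252 A.

I_p ≈ 0.252 A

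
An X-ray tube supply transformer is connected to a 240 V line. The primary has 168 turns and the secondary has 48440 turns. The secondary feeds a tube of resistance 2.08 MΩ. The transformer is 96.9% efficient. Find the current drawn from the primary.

I_p ≈ 9.90 A

V_s = 240 × 48440/168 = 69200 V.
I_s = V_s/R = 69200/(2.08×10^6) = 0.033269 A.
P_out = V_s I_s = 69200 × 0.033269 = 2302.2 W.
P_in = P_out/η = 2302.2/0.969 = 2375.9 W.
I_p = P_in/V_p = 2375.9/240 = 9.90 A.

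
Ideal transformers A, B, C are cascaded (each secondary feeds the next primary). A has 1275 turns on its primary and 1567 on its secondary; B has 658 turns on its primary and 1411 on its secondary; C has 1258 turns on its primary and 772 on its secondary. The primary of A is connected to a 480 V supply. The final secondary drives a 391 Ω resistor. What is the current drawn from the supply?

I_supply ≈ 3.21 A

Secondary of A: V = 480.00 × 1567/1275 = 589.93 V.
Secondary of B: V = 589.93 × 1411/658 = 1265.0 V.
Secondary of C: V = 1265.0 × 772/1258 = 776.31 V.
I_load = 776.31/391 = 1.9855 A, so P_out = 776.31 × 1.9855 = 1541.3 W.
All ideal ⇒ P_in = P_out, so I_supply = 1541.3/480 = 3.21 A.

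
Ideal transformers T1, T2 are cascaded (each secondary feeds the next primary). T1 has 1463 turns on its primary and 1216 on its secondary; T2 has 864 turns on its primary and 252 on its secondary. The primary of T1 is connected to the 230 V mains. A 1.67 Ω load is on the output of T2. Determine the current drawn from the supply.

Secondary of T1: V = 230.00 × 1216/1463 = 191.17 V.
Secondary of T2: V = 191.17 × 252/864 = 55.758 V.
I_load = 55.758/1.67 = 33.388 A, so P_out = 55.758 × 33.388 = 1861.6 W.
All ideal ⇒ P_in = P_out, so I_supply = 1861.6/230 = 8.09 A.

I_supply ≈ 8.09 A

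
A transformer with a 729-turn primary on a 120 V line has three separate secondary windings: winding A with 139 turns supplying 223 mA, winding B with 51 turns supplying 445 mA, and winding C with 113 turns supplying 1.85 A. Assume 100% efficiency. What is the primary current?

V_A = 120 × 139/729 = 22.881 V; V_B = 120 × 51/729 = 8.3951 V; V_C = 120 × 113/729 = 18.601 V.
P_out = V_A I_A + V_B I_B + V_C I_C = 22.881×0.223 + 8.3951×0.445 + 18.601×1.85 = 5.1024 + 3.7358 + 34.412 = 43.250 W.
Ideal ⇒ P_in = P_out, so I_p = P_out/V_p = 43.250/120 = 0.360 A.

I_p ≈ 0.360 A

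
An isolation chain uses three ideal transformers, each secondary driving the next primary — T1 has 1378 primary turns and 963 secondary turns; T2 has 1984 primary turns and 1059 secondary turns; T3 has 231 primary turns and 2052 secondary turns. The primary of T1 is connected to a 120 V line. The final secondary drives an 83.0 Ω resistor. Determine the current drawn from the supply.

Secondary of T1: V = 120.00 × 963/1378 = 83.861 V.
Secondary of T2: V = 83.861 × 1059/1984 = 44.762 V.
Secondary of T3: V = 44.762 × 2052/231 = 397.63 V.
I_load = 397.63/83.0 = 4.7907 A, so P_out = 397.63 × 4.7907 = 1904.9 W.
All ideal ⇒ P_in = P_out, so I_supply = 1904.9/120 = 15.9 A.

I_supply ≈ 15.9 A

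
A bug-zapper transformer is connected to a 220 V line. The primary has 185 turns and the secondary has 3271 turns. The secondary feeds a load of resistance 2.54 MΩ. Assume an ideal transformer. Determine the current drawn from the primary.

I_p ≈ 0.0271 A

V_s = V_p × N_s/N_p = 220 × 3271/185 = 3889.8 V.
I_s = V_s/R = 3889.8/(2.54×10^6) = 0.0015314 A.
For an ideal transformer I_p N_p = I_s N_s, so I_p = 0.0015314 × 3271/185 = 0.0271 A.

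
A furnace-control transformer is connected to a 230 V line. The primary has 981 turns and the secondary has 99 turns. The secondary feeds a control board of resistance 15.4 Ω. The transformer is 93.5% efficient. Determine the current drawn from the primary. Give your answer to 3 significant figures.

I_p ≈ 0.163 A

V_s = 230 × 99/981 = 23.211 V.
I_s = V_s/R = 23.211/15.4 = 1.5072 A.
P_out = V_s I_s = 23.211 × 1.5072 = 34.984 W.
P_in = P_out/η = 34.984/0.935 = 37.416 W.
I_p = P_in/V_p = 37.416/230 = 0.163 A.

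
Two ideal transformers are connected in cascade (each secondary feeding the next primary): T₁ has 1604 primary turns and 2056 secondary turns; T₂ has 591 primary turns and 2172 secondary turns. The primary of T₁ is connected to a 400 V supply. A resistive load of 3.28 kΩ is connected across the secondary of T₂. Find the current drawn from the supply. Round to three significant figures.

After T₁: V = 400.00 × 2056/1604 = 512.72 V.
After T₂: V = 512.72 × 2172/591 = 1884.3 V.
I_load = 1884.3/3280 = 0.57448 A, so P_out = 1884.3 × 0.57448 = 1082.5 W.
All ideal ⇒ P_in = P_out, so I_supply = 1082.5/400 = 2.71 A.

I_supply ≈ 2.71 A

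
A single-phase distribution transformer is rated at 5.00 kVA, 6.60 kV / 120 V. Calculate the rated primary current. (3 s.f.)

I_p = S/V_p = 5000/6600 = 0.758 A.

I_p ≈ 0.758 A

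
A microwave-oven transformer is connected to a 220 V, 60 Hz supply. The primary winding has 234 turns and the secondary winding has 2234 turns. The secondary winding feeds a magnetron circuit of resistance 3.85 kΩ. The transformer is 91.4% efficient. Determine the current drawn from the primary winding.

I_p ≈ 5.70 A

V_s = 220 × 2234/234 = 2100.3 V.
I_s = V_s/R = 2100.3/3850 = 0.54554 A.
P_out = V_s I_s = 2100.3 × 0.54554 = 1145.8 W.
P_in = P_out/η = 1145.8/0.914 = 1253.6 W.
I_p = P_in/V_p = 1253.6/220 = 5.70 A.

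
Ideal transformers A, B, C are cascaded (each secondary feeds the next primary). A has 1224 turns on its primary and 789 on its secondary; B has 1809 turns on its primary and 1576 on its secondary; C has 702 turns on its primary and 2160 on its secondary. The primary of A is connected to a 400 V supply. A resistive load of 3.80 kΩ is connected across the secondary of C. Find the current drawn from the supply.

Secondary of A: V = 400.00 × 789/1224 = 257.84 V.
Secondary of B: V = 257.84 × 1576/1809 = 224.63 V.
Secondary of C: V = 224.63 × 2160/702 = 691.18 V.
I_load = 691.18/3800 = 0.18189 A, so P_out = 691.18 × 0.18189 = 125.72 W.
All ideal ⇒ P_in = P_out, so I_supply = 125.72/400 = 0.314 A.

I_supply ≈ 0.314 A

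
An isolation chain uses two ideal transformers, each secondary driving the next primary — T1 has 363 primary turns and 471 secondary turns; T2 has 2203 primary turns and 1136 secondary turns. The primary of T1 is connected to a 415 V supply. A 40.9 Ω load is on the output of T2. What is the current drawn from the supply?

After T1: V = 415.00 × 471/363 = 538.47 V.
After T2: V = 538.47 × 1136/2203 = 277.67 V.
I_load = 277.67/40.9 = 6.7890 A, so P_out = 277.67 × 6.7890 = 1885.1 W.
All ideal ⇒ P_in = P_out, so I_supply = 1885.1/415 = 4.54 A.

I_supply ≈ 4.54 A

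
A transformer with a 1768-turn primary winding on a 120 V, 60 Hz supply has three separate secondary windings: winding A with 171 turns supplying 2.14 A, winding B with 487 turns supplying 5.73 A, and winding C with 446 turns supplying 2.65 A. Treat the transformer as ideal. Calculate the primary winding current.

V_A = 120 × 171/1768 = 11.606 V; V_B = 120 × 487/1768 = 33.054 V; V_C = 120 × 446/1768 = 30.271 V.
P_out = V_A I_A + V_B I_B + V_C I_C = 11.606×2.14 + 33.054×5.73 + 30.271×2.65 = 24.838 + 189.40 + 80.219 = 294.46 W.
Ideal ⇒ P_in = P_out, so I_p = P_out/V_p = 294.46/120 = 2.45 A.

I_p ≈ 2.45 A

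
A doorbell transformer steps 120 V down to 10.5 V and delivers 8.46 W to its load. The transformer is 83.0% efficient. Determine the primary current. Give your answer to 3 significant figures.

P_in = P_out/η = 8.46/0.830 = 10.193 W.
I_p = P_in/V_p = 10.193/120 = 0.0849 A.

I_p ≈ 0.0849 A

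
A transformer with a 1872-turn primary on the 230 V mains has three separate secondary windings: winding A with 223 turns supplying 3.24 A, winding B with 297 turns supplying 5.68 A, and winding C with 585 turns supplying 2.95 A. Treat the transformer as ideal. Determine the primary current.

V_A = 230 × 223/1872 = 27.399 V; V_B = 230 × 297/1872 = 36.490 V; V_C = 230 × 585/1872 = 71.875 V.
P_out = V_A I_A + V_B I_B + V_C I_C = 27.399×3.24 + 36.490×5.68 + 71.875×2.95 = 88.771 + 207.27 + 212.03 = 508.07 W.
Ideal ⇒ P_in = P_out, so I_p = P_out/V_p = 508.07/230 = 2.21 A.

I_p ≈ 2.21 A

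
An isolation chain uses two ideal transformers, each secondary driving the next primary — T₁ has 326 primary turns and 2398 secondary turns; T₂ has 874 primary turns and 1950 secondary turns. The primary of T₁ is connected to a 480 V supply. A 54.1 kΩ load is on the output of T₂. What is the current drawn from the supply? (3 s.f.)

After T₁: V = 480.00 × 2398/326 = 3530.8 V.
After T₂: V = 3530.8 × 1950/874 = 7877.6 V.
I_load = 7877.6/54100 = 0.14561 A, so P_out = 7877.6 × 0.14561 = 1147.1 W.
All ideal ⇒ P_in = P_out, so I_supply = 1147.1/480 = 2.39 A.

I_supply ≈ 2.39 A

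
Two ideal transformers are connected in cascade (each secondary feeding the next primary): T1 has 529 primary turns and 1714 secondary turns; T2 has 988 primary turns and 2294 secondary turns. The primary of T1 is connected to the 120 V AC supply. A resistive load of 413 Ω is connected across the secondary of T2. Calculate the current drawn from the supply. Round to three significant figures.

I_supply ≈ 16.4 A

After T1: V = 120.00 × 1714/529 = 388.81 V.
After T2: V = 388.81 × 2294/988 = 902.76 V.
I_load = 902.76/413 = 2.1859 A, so P_out = 902.76 × 2.1859 = 1973.3 W.
All ideal ⇒ P_in = P_out, so I_supply = 1973.3/120 = 16.4 A.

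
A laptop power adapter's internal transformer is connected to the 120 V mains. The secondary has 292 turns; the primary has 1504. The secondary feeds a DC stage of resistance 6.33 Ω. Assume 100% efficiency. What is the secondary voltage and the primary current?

V_s = V_p × N_s/N_p = 120 × 292/1504 = 23.298 V.
I_s = V_s/R = 23.298/6.33 = 3.6805 A.
I_p = I_s × N_s/N_p = 3.6805 × 292/1504 = 0.715 A.

V_s ≈ 23.3 V, I_p ≈ 0.715 A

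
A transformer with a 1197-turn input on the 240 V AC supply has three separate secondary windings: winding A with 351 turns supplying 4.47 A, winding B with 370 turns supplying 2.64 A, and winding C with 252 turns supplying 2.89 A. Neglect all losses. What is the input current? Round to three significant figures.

V_A = 240 × 351/1197 = 70.376 V; V_B = 240 × 370/1197 = 74.185 V; V_C = 240 × 252/1197 = 50.526 V.
P_out = V_A I_A + V_B I_B + V_C I_C = 70.376×4.47 + 74.185×2.64 + 50.526×2.89 = 314.58 + 195.85 + 146.02 = 656.45 W.
Ideal ⇒ P_in = P_out, so I_in = P_out/V_in = 656.45/240 = 2.74 A.

I_in ≈ 2.74 A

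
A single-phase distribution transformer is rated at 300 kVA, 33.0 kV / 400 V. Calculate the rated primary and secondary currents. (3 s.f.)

I_p ≈ 9.09 A, I_s ≈ 750 A

I_p = S/V_p = 300000/33000 = 9.09 A.
I_s = S/V_s = 300000/400 = 750 A.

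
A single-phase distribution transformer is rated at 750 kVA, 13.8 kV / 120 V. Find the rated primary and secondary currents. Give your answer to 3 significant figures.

I_p ≈ 54.3 A, I_s ≈ 6250 A

I_p = S/V_p = 750000/13800 = 54.3 A.
I_s = S/V_s = 750000/120 = 6250 A.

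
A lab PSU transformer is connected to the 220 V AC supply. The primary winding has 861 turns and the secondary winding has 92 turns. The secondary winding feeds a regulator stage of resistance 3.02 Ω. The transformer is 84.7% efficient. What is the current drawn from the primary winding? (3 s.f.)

V_s = 220 × 92/861 = 23.508 V.
I_s = V_s/R = 23.508/3.02 = 7.7840 A.
P_out = V_s I_s = 23.508 × 7.7840 = 182.98 W.
P_in = P_out/η = 182.98/0.847 = 216.04 W.
I_p = P_in/V_p = 216.04/220 = 0.982 A.

I_p ≈ 0.982 A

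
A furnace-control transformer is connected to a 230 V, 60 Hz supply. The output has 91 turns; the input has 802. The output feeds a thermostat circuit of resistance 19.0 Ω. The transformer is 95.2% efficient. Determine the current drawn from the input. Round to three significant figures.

V_out = 230 × 91/802 = 26.097 V.
I_out = V_out/R = 26.097/19.0 = 1.3735 A.
P_out = V_out I_out = 26.097 × 1.3735 = 35.846 W.
P_in = P_out/η = 35.846/0.952 = 37.653 W.
I_in = P_in/V_in = 37.653/230 = 0.164 A.

I_in ≈ 0.164 A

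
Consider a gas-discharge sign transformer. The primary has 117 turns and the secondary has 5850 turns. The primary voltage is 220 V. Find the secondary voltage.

V_s ≈ 11000 V

V_s/V_p = N_s/N_p, so V_s = 220 × 5850/117 = 11000 V.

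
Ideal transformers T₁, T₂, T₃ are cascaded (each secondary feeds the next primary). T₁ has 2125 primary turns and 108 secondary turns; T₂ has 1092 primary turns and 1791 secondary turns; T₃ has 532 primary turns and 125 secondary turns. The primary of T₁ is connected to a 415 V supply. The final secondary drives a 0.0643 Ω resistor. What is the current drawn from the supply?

I_supply ≈ 2.48 A

After T₁: V = 415.00 × 108/2125 = 21.092 V.
After T₂: V = 21.092 × 1791/1092 = 34.593 V.
After T₃: V = 34.593 × 125/532 = 8.1280 V.
I_load = 8.1280/0.0643 = 126.41 A, so P_out = 8.1280 × 126.41 = 1027.4 W.
All ideal ⇒ P_in = P_out, so I_supply = 1027.4/415 = 2.48 A.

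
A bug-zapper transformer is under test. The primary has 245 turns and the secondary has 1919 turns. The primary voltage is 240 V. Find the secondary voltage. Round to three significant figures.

V_s ≈ 1880 V

V_s/V_p = N_s/N_p, so V_s = 240 × 1919/245 = 1880 V.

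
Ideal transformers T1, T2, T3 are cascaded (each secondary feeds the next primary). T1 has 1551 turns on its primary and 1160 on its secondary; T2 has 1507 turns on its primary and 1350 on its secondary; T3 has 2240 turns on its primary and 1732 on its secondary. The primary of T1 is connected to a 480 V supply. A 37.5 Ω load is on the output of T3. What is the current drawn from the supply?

Secondary of T1: V = 480.00 × 1160/1551 = 358.99 V.
Secondary of T2: V = 358.99 × 1350/1507 = 321.59 V.
Secondary of T3: V = 321.59 × 1732/2240 = 248.66 V.
I_load = 248.66/37.5 = 6.6310 A, so P_out = 248.66 × 6.6310 = 1648.9 W.
All ideal ⇒ P_in = P_out, so I_supply = 1648.9/480 = 3.44 A.

I_supply ≈ 3.44 A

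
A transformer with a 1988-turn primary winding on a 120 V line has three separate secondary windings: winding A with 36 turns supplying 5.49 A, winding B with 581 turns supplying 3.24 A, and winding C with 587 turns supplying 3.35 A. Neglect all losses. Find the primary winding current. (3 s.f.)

V_A = 120 × 36/1988 = 2.1730 V; V_B = 120 × 581/1988 = 35.070 V; V_C = 120 × 587/1988 = 35.433 V.
P_out = V_A I_A + V_B I_B + V_C I_C = 2.1730×5.49 + 35.070×3.24 + 35.433×3.35 = 11.930 + 113.63 + 118.70 = 244.26 W.
Ideal ⇒ P_in = P_out, so I_p = P_out/V_p = 244.26/120 = 2.04 A.

I_p ≈ 2.04 A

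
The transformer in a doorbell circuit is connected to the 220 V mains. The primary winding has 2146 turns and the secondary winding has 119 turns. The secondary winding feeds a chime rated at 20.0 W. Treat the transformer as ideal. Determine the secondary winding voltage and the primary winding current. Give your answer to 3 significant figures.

V_s ≈ 12.2 V, I_p ≈ 0.0909 A

V_s = V_p × N_s/N_p = 220 × 119/2146 = 12.199 V.
I_s = P/V_s = 20.0/12.199 = 1.6394 A.
I_p = I_s × N_s/N_p = 1.6394 × 119/2146 = 0.0909 A.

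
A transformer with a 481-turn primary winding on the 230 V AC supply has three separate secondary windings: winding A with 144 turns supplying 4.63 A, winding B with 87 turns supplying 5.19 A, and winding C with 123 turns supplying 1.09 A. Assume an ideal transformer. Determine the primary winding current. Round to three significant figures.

V_A = 230 × 144/481 = 68.857 V; V_B = 230 × 87/481 = 41.601 V; V_C = 230 × 123/481 = 58.815 V.
P_out = V_A I_A + V_B I_B + V_C I_C = 68.857×4.63 + 41.601×5.19 + 58.815×1.09 = 318.81 + 215.91 + 64.108 = 598.82 W.
Ideal ⇒ P_in = P_out, so I_p = P_out/V_p = 598.82/230 = 2.60 A.

I_p ≈ 2.60 A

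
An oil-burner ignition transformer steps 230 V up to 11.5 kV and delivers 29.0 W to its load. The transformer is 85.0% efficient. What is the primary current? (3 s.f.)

P_in = P_out/η = 29.0/0.850 = 34.118 W.
I_p = P_in/V_p = 34.118/230 = 0.148 A.

I_p ≈ 0.148 A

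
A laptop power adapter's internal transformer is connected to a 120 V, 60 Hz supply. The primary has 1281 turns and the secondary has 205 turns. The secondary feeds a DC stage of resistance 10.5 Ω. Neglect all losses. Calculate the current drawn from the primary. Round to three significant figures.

I_p ≈ 0.293 A

V_s = V_p × N_s/N_p = 120 × 205/1281 = 19.204 V.
I_s = V_s/R = 19.204/10.5 = 1.8289 A.
For an ideal transformer I_p N_p = I_s N_s, so I_p = 1.8289 × 205/1281 = 0.293 A.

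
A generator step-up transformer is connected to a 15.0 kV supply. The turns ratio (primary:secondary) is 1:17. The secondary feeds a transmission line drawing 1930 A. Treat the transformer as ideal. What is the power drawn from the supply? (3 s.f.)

P ≈ 4.92×10^8 W

I_p = I_s × N_s/N_p = 1930 × 17/1 = 32810 A.
P = V_p I_p = 15000 × 32810 = 4.92×10^8 W.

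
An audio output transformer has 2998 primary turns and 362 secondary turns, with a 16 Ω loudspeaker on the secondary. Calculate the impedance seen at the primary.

Z_p ≈ 1100 Ω

Z_p = (N_p/N_s)² × Z_s = (2998/362)² × 16 = 1100 Ω.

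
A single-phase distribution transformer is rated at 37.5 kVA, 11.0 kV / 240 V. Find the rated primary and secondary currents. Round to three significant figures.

I_p ≈ 3.41 A, I_s ≈ 156 A

I_p = S/V_p = 37500/11000 = 3.41 A.
I_s = S/V_s = 37500/240 = 156 A.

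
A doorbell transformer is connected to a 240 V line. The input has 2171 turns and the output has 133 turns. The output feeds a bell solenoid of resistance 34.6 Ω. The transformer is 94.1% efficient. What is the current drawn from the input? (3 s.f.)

V_out = 240 × 133/2171 = 14.703 V.
I_out = V_out/R = 14.703/34.6 = 0.42494 A.
P_out = V_out I_out = 14.703 × 0.42494 = 6.2478 W.
P_in = P_out/η = 6.2478/0.941 = 6.6396 W.
I_in = P_in/V_in = 6.6396/240 = 0.0277 A.

I_in ≈ 0.0277 A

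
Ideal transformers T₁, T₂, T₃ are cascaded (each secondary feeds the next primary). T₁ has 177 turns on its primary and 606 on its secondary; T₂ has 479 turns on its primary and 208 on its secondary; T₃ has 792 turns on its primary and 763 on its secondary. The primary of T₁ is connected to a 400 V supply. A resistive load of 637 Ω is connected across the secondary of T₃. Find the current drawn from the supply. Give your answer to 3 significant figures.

After T₁: V = 400.00 × 606/177 = 1369.5 V.
After T₂: V = 1369.5 × 208/479 = 594.69 V.
After T₃: V = 594.69 × 763/792 = 572.91 V.
I_load = 572.91/637 = 0.89939 A, so P_out = 572.91 × 0.89939 = 515.27 W.
All ideal ⇒ P_in = P_out, so I_supply = 515.27/400 = 1.29 A.

I_supply ≈ 1.29 A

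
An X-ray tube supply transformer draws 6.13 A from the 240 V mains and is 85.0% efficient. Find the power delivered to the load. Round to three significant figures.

P_in = V_in I_in = 240 × 6.13 = 1471.2 W.
P_out = η P_in = 0.850 × 1471.2 = 1250 W.

P_out ≈ 1250 W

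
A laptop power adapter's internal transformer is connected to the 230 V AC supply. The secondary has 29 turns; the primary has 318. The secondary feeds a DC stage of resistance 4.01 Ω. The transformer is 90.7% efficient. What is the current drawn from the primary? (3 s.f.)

I_p ≈ 0.526 A

V_s = 230 × 29/318 = 20.975 V.
I_s = V_s/R = 20.975/4.01 = 5.2306 A.
P_out = V_s I_s = 20.975 × 5.2306 = 109.71 W.
P_in = P_out/η = 109.71/0.907 = 120.96 W.
I_p = P_in/V_p = 120.96/230 = 0.526 A.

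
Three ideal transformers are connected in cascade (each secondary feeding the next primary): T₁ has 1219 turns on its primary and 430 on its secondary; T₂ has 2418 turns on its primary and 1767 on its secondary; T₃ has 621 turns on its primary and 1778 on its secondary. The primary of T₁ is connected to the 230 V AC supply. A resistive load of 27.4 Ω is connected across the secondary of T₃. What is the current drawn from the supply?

After T₁: V = 230.00 × 430/1219 = 81.132 V.
After T₂: V = 81.132 × 1767/2418 = 59.289 V.
After T₃: V = 59.289 × 1778/621 = 169.75 V.
I_load = 169.75/27.4 = 6.1953 A, so P_out = 169.75 × 6.1953 = 1051.7 W.
All ideal ⇒ P_in = P_out, so I_supply = 1051.7/230 = 4.57 A.

I_supply ≈ 4.57 A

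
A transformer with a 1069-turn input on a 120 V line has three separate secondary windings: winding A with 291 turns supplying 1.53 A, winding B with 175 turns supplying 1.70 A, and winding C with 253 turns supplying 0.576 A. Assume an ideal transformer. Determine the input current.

V_A = 120 × 291/1069 = 32.666 V; V_B = 120 × 175/1069 = 19.645 V; V_C = 120 × 253/1069 = 28.400 V.
P_out = V_A I_A + V_B I_B + V_C I_C = 32.666×1.53 + 19.645×1.70 + 28.400×0.576 = 49.979 + 33.396 + 16.359 = 99.733 W.
Ideal ⇒ P_in = P_out, so I_in = P_out/V_in = 99.733/120 = 0.831 A.

I_in ≈ 0.831 A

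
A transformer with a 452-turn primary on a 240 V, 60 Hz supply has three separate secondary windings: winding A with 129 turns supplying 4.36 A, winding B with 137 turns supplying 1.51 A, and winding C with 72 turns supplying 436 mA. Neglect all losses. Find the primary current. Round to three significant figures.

I_p ≈ 1.77 A

V_A = 240 × 129/452 = 68.496 V; V_B = 240 × 137/452 = 72.743 V; V_C = 240 × 72/452 = 38.230 V.
P_out = V_A I_A + V_B I_B + V_C I_C = 68.496×4.36 + 72.743×1.51 + 38.230×0.436 = 298.64 + 109.84 + 16.668 = 425.15 W.
Ideal ⇒ P_in = P_out, so I_p = P_out/V_p = 425.15/240 = 1.77 A.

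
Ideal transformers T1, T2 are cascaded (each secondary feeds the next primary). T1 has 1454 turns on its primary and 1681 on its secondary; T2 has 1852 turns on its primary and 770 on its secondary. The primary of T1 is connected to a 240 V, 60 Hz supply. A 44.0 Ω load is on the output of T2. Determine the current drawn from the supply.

Secondary of T1: V = 240.00 × 1681/1454 = 277.47 V.
Secondary of T2: V = 277.47 × 770/1852 = 115.36 V.
I_load = 115.36/44.0 = 2.6219 A, so P_out = 115.36 × 2.6219 = 302.47 W.
All ideal ⇒ P_in = P_out, so I_supply = 302.47/240 = 1.26 A.

I_supply ≈ 1.26 A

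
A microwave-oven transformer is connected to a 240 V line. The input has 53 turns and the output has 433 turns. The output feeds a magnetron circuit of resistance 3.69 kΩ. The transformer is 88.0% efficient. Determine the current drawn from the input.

V_out = 240 × 433/53 = 1960.8 V.
I_out = V_out/R = 1960.8/3690 = 0.53137 A.
P_out = V_out I_out = 1960.8 × 0.53137 = 1041.9 W.
P_in = P_out/η = 1041.9/0.880 = 1184.0 W.
I_in = P_in/V_in = 1184.0/240 = 4.93 A.

I_in ≈ 4.93 A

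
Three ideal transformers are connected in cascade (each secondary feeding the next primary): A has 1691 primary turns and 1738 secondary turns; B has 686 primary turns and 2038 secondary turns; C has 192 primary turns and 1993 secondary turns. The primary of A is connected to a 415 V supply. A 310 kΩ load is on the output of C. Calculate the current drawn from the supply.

Secondary of A: V = 415.00 × 1738/1691 = 426.53 V.
Secondary of B: V = 426.53 × 2038/686 = 1267.2 V.
Secondary of C: V = 1267.2 × 1993/192 = 13153 V.
I_load = 13153/310000 = 0.042431 A, so P_out = 13153 × 0.042431 = 558.11 W.
All ideal ⇒ P_in = P_out, so I_supply = 558.11/415 = 1.34 A.

I_supply ≈ 1.34 A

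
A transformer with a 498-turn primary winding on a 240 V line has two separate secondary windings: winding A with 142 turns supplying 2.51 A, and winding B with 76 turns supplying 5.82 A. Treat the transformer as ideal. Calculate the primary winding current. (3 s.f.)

I_p ≈ 1.60 A

V_A = 240 × 142/498 = 68.434 V; V_B = 240 × 76/498 = 36.627 V.
P_out = V_A I_A + V_B I_B = 68.434×2.51 + 36.627×5.82 = 171.77 + 213.17 = 384.93 W.
Ideal ⇒ P_in = P_out, so I_p = P_out/V_p = 384.93/240 = 1.60 A.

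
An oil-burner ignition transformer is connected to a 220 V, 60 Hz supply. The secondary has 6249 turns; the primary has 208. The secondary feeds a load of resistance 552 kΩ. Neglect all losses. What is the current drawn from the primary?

V_s = V_p × N_s/N_p = 220 × 6249/208 = 6609.5 V.
I_s = V_s/R = 6609.5/552000 = 0.011974 A.
For an ideal transformer I_p N_p = I_s N_s, so I_p = 0.011974 × 6249/208 = 0.360 A.

I_p ≈ 0.360 A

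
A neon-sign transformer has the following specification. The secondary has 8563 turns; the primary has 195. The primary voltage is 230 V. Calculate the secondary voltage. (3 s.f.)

V_s ≈ 10100 V

V_s/V_p = N_s/N_p, so V_s = 230 × 8563/195 = 10100 V.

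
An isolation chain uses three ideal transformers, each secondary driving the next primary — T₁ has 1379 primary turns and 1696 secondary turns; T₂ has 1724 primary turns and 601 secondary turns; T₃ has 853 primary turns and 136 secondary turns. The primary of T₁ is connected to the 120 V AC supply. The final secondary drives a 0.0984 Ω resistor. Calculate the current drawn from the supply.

I_supply ≈ 5.70 A

Secondary of T₁: V = 120.00 × 1696/1379 = 147.59 V.
Secondary of T₂: V = 147.59 × 601/1724 = 51.449 V.
Secondary of T₃: V = 51.449 × 136/853 = 8.2029 V.
I_load = 8.2029/0.0984 = 83.363 A, so P_out = 8.2029 × 83.363 = 683.82 W.
All ideal ⇒ P_in = P_out, so I_supply = 683.82/120 = 5.70 A.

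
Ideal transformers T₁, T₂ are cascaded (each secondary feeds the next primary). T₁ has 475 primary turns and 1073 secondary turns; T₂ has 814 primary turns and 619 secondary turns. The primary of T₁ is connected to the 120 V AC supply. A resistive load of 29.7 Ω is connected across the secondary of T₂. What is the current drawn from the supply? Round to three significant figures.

After T₁: V = 120.00 × 1073/475 = 271.07 V.
After T₂: V = 271.07 × 619/814 = 206.14 V.
I_load = 206.14/29.7 = 6.9406 A, so P_out = 206.14 × 6.9406 = 1430.7 W.
All ideal ⇒ P_in = P_out, so I_supply = 1430.7/120 = 11.9 A.

I_supply ≈ 11.9 A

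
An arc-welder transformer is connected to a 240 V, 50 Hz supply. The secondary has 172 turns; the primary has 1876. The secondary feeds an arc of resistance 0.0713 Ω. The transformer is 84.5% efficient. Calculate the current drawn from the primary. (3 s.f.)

V_s = 240 × 172/1876 = 22.004 V.
I_s = V_s/R = 22.004/0.0713 = 308.62 A.
P_out = V_s I_s = 22.004 × 308.62 = 6790.9 W.
P_in = P_out/η = 6790.9/0.845 = 8036.5 W.
I_p = P_in/V_p = 8036.5/240 = 33.5 A.

I_p ≈ 33.5 A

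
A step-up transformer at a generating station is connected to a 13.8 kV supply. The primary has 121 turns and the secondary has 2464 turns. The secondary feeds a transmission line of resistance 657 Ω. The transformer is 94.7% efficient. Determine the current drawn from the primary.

I_p ≈ 9200 A

V_s = 13800 × 2464/121 = 281020 V.
I_s = V_s/R = 281020/657 = 427.73 A.
P_out = V_s I_s = 281020 × 427.73 = 1.2020×10^8 W.
P_in = P_out/η = 1.2020×10^8/0.947 = 1.2693×10^8 W.
I_p = P_in/V_p = 1.2693×10^8/13800 = 9200 A.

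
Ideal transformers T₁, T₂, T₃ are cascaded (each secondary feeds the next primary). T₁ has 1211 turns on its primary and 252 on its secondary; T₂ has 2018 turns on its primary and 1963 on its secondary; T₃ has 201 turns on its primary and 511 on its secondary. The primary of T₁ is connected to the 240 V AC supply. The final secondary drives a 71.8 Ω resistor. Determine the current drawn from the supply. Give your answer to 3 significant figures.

Secondary of T₁: V = 240.00 × 252/1211 = 49.942 V.
Secondary of T₂: V = 49.942 × 1963/2018 = 48.581 V.
Secondary of T₃: V = 48.581 × 511/201 = 123.51 V.
I_load = 123.51/71.8 = 1.7202 A, so P_out = 123.51 × 1.7202 = 212.45 W.
All ideal ⇒ P_in = P_out, so I_supply = 212.45/240 = 0.885 A.

I_supply ≈ 0.885 A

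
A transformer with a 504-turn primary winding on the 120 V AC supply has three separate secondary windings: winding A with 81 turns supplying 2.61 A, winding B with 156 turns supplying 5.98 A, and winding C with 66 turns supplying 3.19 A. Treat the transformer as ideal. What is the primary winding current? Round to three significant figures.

V_A = 120 × 81/504 = 19.286 V; V_B = 120 × 156/504 = 37.143 V; V_C = 120 × 66/504 = 15.714 V.
P_out = V_A I_A + V_B I_B + V_C I_C = 19.286×2.61 + 37.143×5.98 + 15.714×3.19 = 50.336 + 222.11 + 50.129 = 322.58 W.
Ideal ⇒ P_in = P_out, so I_p = P_out/V_p = 322.58/120 = 2.69 A.

I_p ≈ 2.69 A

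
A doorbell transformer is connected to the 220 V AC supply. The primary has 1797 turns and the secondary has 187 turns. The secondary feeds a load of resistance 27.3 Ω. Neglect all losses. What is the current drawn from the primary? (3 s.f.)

V_s = V_p × N_s/N_p = 220 × 187/1797 = 22.894 V.
I_s = V_s/R = 22.894/27.3 = 0.83860 A.
For an ideal transformer I_p N_p = I_s N_s, so I_p = 0.83860 × 187/1797 = 0.0873 A.

I_p ≈ 0.0873 A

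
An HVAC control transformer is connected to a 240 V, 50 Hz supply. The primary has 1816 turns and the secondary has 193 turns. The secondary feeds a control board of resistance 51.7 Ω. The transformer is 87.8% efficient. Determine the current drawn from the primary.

V_s = 240 × 193/1816 = 25.507 V.
I_s = V_s/R = 25.507/51.7 = 0.49336 A.
P_out = V_s I_s = 25.507 × 0.49336 = 12.584 W.
P_in = P_out/η = 12.584/0.878 = 14.332 W.
I_p = P_in/V_p = 14.332/240 = 0.0597 A.

I_p ≈ 0.0597 A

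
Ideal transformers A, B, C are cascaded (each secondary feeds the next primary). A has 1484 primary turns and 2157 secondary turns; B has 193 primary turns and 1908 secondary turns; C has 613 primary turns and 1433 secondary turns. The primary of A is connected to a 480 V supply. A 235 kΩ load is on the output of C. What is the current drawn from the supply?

I_supply ≈ 2.30 A

Secondary of A: V = 480.00 × 2157/1484 = 697.68 V.
Secondary of B: V = 697.68 × 1908/193 = 6897.3 V.
Secondary of C: V = 6897.3 × 1433/613 = 16124 V.
I_load = 16124/235000 = 0.068611 A, so P_out = 16124 × 0.068611 = 1106.3 W.
All ideal ⇒ P_in = P_out, so I_supply = 1106.3/480 = 2.30 A.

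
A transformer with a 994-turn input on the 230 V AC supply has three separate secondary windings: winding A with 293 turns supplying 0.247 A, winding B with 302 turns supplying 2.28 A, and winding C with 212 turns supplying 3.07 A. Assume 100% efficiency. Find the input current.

I_in ≈ 1.42 A

V_A = 230 × 293/994 = 67.797 V; V_B = 230 × 302/994 = 69.879 V; V_C = 230 × 212/994 = 49.054 V.
P_out = V_A I_A + V_B I_B + V_C I_C = 67.797×0.247 + 69.879×2.28 + 49.054×3.07 = 16.746 + 159.32 + 150.60 = 326.67 W.
Ideal ⇒ P_in = P_out, so I_in = P_out/V_in = 326.67/230 = 1.42 A.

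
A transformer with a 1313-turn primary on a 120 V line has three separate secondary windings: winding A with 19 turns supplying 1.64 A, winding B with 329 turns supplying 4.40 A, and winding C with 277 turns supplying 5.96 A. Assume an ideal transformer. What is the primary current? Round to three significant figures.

I_p ≈ 2.38 A

V_A = 120 × 19/1313 = 1.7365 V; V_B = 120 × 329/1313 = 30.069 V; V_C = 120 × 277/1313 = 25.316 V.
P_out = V_A I_A + V_B I_B + V_C I_C = 1.7365×1.64 + 30.069×4.40 + 25.316×5.96 = 2.8478 + 132.30 + 150.88 = 286.03 W.
Ideal ⇒ P_in = P_out, so I_p = P_out/V_p = 286.03/120 = 2.38 A.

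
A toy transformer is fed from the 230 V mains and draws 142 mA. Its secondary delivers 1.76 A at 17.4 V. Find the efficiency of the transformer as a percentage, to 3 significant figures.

η ≈ 93.8%

P_in = 230 × 0.142 = 32.6600 W.
P_out = 17.4 × 1.76 = 30.6240 W.
η = P_out/P_in = 30.6240/32.6600 = 0.938.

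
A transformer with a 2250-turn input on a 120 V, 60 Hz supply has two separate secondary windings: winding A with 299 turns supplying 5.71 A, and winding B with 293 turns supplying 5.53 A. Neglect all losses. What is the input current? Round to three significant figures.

I_in ≈ 1.48 A

V_A = 120 × 299/2250 = 15.947 V; V_B = 120 × 293/2250 = 15.627 V.
P_out = V_A I_A + V_B I_B = 15.947×5.71 + 15.627×5.53 = 91.055 + 86.415 = 177.47 W.
Ideal ⇒ P_in = P_out, so I_in = P_out/V_in = 177.47/120 = 1.48 A.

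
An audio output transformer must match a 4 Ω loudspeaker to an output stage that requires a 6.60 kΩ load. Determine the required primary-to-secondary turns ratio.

N_p/N_s ≈ 40.6

Z_p/Z_s = (N_p/N_s)², so N_p/N_s = √(6600/4) = √1650 = 40.6.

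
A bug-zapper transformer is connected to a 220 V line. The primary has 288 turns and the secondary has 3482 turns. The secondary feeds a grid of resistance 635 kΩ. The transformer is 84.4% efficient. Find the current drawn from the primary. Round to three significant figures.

V_s = 220 × 3482/288 = 2659.9 V.
I_s = V_s/R = 2659.9/635000 = 0.0041888 A.
P_out = V_s I_s = 2659.9 × 0.0041888 = 11.142 W.
P_in = P_out/η = 11.142/0.844 = 13.201 W.
I_p = P_in/V_p = 13.201/220 = 0.0600 A.

I_p ≈ 0.0600 A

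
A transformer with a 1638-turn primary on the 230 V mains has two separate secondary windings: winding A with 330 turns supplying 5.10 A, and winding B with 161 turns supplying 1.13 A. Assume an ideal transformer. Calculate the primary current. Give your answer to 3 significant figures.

V_A = 230 × 330/1638 = 46.337 V; V_B = 230 × 161/1638 = 22.607 V.
P_out = V_A I_A + V_B I_B = 46.337×5.10 + 22.607×1.13 = 236.32 + 25.546 = 261.86 W.
Ideal ⇒ P_in = P_out, so I_p = P_out/V_p = 261.86/230 = 1.14 A.

I_p ≈ 1.14 A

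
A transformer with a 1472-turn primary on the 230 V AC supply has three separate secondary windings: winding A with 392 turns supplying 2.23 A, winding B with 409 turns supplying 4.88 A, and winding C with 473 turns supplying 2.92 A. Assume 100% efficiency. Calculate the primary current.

I_p ≈ 2.89 A

V_A = 230 × 392/1472 = 61.250 V; V_B = 230 × 409/1472 = 63.906 V; V_C = 230 × 473/1472 = 73.906 V.
P_out = V_A I_A + V_B I_B + V_C I_C = 61.250×2.23 + 63.906×4.88 + 73.906×2.92 = 136.59 + 311.86 + 215.81 = 664.26 W.
Ideal ⇒ P_in = P_out, so I_p = P_out/V_p = 664.26/230 = 2.89 A.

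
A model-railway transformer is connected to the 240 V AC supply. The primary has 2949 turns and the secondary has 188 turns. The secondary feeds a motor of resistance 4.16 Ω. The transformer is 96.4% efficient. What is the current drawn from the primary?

V_s = 240 × 188/2949 = 15.300 V.
I_s = V_s/R = 15.300/4.16 = 3.6779 A.
P_out = V_s I_s = 15.300 × 3.6779 = 56.272 W.
P_in = P_out/η = 56.272/0.964 = 58.374 W.
I_p = P_in/V_p = 58.374/240 = 0.243 A.

I_p ≈ 0.243 A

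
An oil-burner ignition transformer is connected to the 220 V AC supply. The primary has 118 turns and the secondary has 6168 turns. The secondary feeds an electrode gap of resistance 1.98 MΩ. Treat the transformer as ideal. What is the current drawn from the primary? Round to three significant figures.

I_p ≈ 0.304 A

V_s = V_p × N_s/N_p = 220 × 6168/118 = 11500 V.
I_s = V_s/R = 11500/(1.98×10^6) = 0.0058079 A.
For an ideal transformer I_p N_p = I_s N_s, so I_p = 0.0058079 × 6168/118 = 0.304 A.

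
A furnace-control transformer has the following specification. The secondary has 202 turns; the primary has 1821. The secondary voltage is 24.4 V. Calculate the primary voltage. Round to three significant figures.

V_p ≈ 220 V

V_p/V_s = N_p/N_s, so V_p = 24.4 × 1821/202 = 220 V.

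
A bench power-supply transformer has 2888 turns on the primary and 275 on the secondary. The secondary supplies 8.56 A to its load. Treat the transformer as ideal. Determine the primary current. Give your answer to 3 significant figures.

I_p ≈ 0.815 A

For an ideal transformer I_p/I_s = N_s/N_p, so I_p = 8.56 × 275/2888 = 0.815 A.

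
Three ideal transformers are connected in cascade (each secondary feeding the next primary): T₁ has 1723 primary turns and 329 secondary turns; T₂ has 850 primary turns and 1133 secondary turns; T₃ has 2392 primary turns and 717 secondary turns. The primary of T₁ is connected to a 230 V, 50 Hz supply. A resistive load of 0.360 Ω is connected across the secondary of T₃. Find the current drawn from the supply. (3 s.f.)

I_supply ≈ 3.72 A

Secondary of T₁: V = 230.00 × 329/1723 = 43.918 V.
Secondary of T₂: V = 43.918 × 1133/850 = 58.540 V.
Secondary of T₃: V = 58.540 × 717/2392 = 17.547 V.
I_load = 17.547/0.360 = 48.742 A, so P_out = 17.547 × 48.742 = 855.29 W.
All ideal ⇒ P_in = P_out, so I_supply = 855.29/230 = 3.72 A.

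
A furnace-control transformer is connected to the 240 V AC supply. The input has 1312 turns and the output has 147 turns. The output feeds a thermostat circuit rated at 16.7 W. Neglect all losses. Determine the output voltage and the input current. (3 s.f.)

V_out ≈ 26.9 V, I_in ≈ 0.0696 A

V_out = V_in × N_out/N_in = 240 × 147/1312 = 26.890 V.
I_out = P/V_out = 16.7/26.890 = 0.62104 A.
I_in = I_out × N_out/N_in = 0.62104 × 147/1312 = 0.0696 A.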